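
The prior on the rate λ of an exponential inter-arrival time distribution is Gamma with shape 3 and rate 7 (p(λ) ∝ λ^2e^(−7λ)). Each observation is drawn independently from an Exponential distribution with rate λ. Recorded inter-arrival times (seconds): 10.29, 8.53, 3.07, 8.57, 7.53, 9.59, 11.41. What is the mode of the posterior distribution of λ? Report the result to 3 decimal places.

The Exponential(rate=λ) likelihood is ∝ λ^n e^(−λΣtᵢ). Here n = 7 and Σtᵢ = 10.29 + 8.53 + 3.07 + 8.57 + 7.53 + 9.59 + 11.41 = 58.99.
Posterior ∝ λ^2e^(−7λ) · λ^7e^(−58.99λ) = λ^9e^(−65.99λ), i.e. Gamma(10, 65.99).
Mode = (a−1)/b = 9/65.99 ≈ 0.136.

λ̂_MAP = 0.136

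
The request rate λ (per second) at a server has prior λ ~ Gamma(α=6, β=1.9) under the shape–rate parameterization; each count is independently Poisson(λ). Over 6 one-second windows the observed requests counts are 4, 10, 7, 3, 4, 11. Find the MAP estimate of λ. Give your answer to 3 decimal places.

Σxᵢ = 4+10+7+3+4+11 = 39, with n = 6.
Posterior ∝ λ^5e^(−1.9λ) · λ^39e^(−6λ) = λ^44e^(−7.9λ), i.e. Gamma(shape=45, rate=7.9).
The mode of a Gamma(a, b) with a ≥ 1 (shape–rate) is (a−1)/b = 44/7.9 ≈ 5.570.

λ̂_MAP = 5.570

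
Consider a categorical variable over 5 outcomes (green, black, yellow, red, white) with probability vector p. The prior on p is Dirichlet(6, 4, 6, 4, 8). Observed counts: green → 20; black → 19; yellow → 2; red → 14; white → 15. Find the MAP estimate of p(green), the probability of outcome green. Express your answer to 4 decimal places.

The posterior is Dirichlet(αᵢ + nᵢ) = Dirichlet(26, 23, 8, 18, 23).
For a Dirichlet(a₁,…,a_K) with all aᵢ > 1, the mode has j-th component (aⱼ − 1)/(Σaᵢ − K).
Here Σaᵢ = 98 and K = 5, so p(green) = (26 − 1)/(98 − 5) = 25/93 ≈ 0.2688.

MAP estimate of p(green) = 0.2688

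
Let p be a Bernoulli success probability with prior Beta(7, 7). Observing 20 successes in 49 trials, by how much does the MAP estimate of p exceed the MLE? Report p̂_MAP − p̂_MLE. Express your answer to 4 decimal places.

Posterior is Beta(27, 36); MAP = (27−1)/(63−2) = 26/61 ≈ 0.42623.
MLE ignores the prior: p̂_MLE = k/n = 20/49 ≈ 0.40816.
Difference = 26/61 − 20/49 = 54/2989 ≈ 0.0181.

MAP − MLE = 0.0181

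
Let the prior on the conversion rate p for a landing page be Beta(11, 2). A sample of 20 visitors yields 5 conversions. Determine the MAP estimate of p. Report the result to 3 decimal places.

Prior: Beta(11, 2).
Data: 5 successes in 20 trials. The binomial likelihood contributes p^5(1−p)^15, so the posterior is Beta(11+5, 2+15) = Beta(16, 17).
For Beta(a, b) with a, b > 1 the mode is (a−1)/(a+b−2) = 15/31 ≈ 0.484.

p̂_MAP = 0.484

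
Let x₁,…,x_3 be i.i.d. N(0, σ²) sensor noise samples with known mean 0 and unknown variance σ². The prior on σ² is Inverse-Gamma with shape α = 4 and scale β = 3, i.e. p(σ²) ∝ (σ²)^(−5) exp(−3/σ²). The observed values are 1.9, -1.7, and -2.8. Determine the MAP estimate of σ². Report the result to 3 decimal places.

σ̂²_MAP = 1.565

Sum of squared deviations about the known mean: SS = (1.9−0)² + (-1.7−0)² + (-2.8−0)² = 14.34.
The Normal likelihood contributes (σ²)^(−n/2) exp(−SS/(2σ²)), so the posterior is Inverse-Gamma(α + n/2, β + SS/2) = Inverse-Gamma(5.5, 10.17).
The mode of Inverse-Gamma(a, b) is b/(a+1) = 10.17/6.5 ≈ 1.565.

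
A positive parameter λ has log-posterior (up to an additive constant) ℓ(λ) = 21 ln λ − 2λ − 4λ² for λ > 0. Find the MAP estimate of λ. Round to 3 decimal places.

ℓ'(λ) = 21/λ − 2 − 8λ. Setting this to zero and multiplying by λ: 8λ² + 2λ − 21 = 0.
λ = (−2 + √(2² + 4·8·21)) / (2·8) = (−2 + √676) / 16 = (−2 + 26)/16 = 3/2.
ℓ''(λ) = −21/λ² − 8 < 0, confirming a maximum.

λ̂_MAP = 1.500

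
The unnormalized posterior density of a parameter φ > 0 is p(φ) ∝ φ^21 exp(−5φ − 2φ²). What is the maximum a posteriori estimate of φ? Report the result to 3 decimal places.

φ̂_MAP = 1.750

ℓ'(φ) = 21/φ − 5 − 4φ. Setting this to zero and multiplying by φ: 4φ² + 5φ − 21 = 0.
φ = (−5 + √(5² + 4·4·21)) / (2·4) = (−5 + √361) / 8 = (−5 + 19)/8 = 7/4.
ℓ''(φ) = −21/φ² − 4 < 0, confirming a maximum.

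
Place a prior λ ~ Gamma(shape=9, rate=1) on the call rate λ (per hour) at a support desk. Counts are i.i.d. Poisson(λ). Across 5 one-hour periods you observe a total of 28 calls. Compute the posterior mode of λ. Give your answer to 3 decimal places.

Σxᵢ = 28, n = 5.
Posterior ∝ λ^8e^(−1λ) · λ^28e^(−5λ) = λ^36e^(−6λ), i.e. Gamma(shape=37, rate=6).
The mode of a Gamma(a, b) with a ≥ 1 (shape–rate) is (a−1)/b = 36/6 ≈ 6.000.

λ̂_MAP = 6.000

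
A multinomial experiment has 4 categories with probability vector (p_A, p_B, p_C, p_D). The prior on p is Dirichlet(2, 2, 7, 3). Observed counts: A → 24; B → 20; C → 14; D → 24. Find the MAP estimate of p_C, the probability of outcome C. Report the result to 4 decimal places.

The posterior is Dirichlet(αᵢ + nᵢ) = Dirichlet(26, 22, 21, 27).
For a Dirichlet(a₁,…,a_K) with all aᵢ > 1, the mode has j-th component (aⱼ − 1)/(Σaᵢ − K).
Here Σaᵢ = 96 and K = 4, so p_C = (21 − 1)/(96 − 4) = 20/92 ≈ 0.2174.

MAP estimate of p_C = 0.2174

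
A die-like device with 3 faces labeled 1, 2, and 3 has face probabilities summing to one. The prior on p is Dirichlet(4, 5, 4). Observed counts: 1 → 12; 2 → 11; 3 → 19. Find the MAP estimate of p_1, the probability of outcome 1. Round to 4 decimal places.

MAP estimate: 0.2885

The posterior is Dirichlet(αᵢ + nᵢ) = Dirichlet(16, 16, 23).
For a Dirichlet(a₁,…,a_K) with all aᵢ > 1, the mode has j-th component (aⱼ − 1)/(Σaᵢ − K).
Here Σaᵢ = 55 and K = 3, so p_1 = (16 − 1)/(55 − 3) = 15/52 ≈ 0.2885.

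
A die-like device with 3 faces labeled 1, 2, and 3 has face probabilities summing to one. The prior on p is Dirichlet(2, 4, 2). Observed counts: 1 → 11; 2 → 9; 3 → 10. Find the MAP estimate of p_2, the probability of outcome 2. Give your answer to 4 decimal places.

MAP estimate: 0.3429

The posterior is Dirichlet(αᵢ + nᵢ) = Dirichlet(13, 13, 12).
For a Dirichlet(a₁,…,a_K) with all aᵢ > 1, the mode has j-th component (aⱼ − 1)/(Σaᵢ − K).
Here Σaᵢ = 38 and K = 3, so p_2 = (13 − 1)/(38 − 3) = 12/35 ≈ 0.3429.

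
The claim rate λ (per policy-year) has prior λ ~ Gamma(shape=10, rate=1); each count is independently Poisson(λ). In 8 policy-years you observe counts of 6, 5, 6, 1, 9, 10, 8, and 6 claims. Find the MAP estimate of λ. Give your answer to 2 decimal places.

λ̂_MAP = 6.67

Σxᵢ = 6+5+6+1+9+10+8+6 = 51, with n = 8.
Posterior ∝ λ^9e^(−1λ) · λ^51e^(−8λ) = λ^60e^(−9λ), i.e. Gamma(shape=61, rate=9).
The mode of a Gamma(a, b) with a ≥ 1 (shape–rate) is (a−1)/b = 60/9 ≈ 6.67.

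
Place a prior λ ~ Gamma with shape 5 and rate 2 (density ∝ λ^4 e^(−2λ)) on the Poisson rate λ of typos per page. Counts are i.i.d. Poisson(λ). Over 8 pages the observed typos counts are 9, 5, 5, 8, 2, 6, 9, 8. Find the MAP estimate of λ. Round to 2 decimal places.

λ̂_MAP = 5.60

Σxᵢ = 9+5+5+8+2+6+9+8 = 52, with n = 8.
Posterior ∝ λ^4e^(−2λ) · λ^52e^(−8λ) = λ^56e^(−10λ), i.e. Gamma(shape=57, rate=10).
The mode of a Gamma(a, b) with a ≥ 1 (shape–rate) is (a−1)/b = 56/10 ≈ 5.60.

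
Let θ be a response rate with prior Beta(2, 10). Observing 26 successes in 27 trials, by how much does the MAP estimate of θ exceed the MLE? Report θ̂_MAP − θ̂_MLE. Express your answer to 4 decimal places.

MAP − MLE = -0.2332

Posterior is Beta(28, 11); MAP = (28−1)/(39−2) = 27/37 ≈ 0.72973.
MLE ignores the prior: θ̂_MLE = k/n = 26/27 ≈ 0.96296.
Difference = 27/37 − 26/27 = -233/999 ≈ -0.2332.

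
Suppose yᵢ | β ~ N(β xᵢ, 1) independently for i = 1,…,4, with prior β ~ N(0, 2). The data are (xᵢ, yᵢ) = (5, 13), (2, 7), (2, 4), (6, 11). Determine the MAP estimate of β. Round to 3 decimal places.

log p(β | y) = −Σ(yᵢ − βxᵢ)²/(2·1) − β²/(2·2) + const.
Setting the derivative to zero: Σxᵢ(yᵢ − βxᵢ)/1 − β/2 = 0, so β = Σxᵢyᵢ / (Σxᵢ² + σ²/τ²).
Σxᵢyᵢ = 5·13 + 2·7 + 2·4 + 6·11 = 153; Σxᵢ² = 69; σ²/τ² = 0.5.
β̂_MAP = 153 / (69 + 0.5) = 153/69.5 ≈ 2.201.

β̂_MAP = 2.201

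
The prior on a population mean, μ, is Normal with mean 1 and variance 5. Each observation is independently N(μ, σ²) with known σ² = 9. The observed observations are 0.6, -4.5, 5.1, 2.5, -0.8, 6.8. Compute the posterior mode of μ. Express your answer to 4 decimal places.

μ̂_MAP = 1.4744

n = 6; x̄ = (0.6 + (-4.5) + 5.1 + 2.5 + (-0.8) + 6.8)/6 = 9.7/6 = 97/60 ≈ 1.6167.
For a Normal prior and Normal likelihood with known variance, the posterior is Normal; its mode equals its mean, the precision-weighted average.
Prior precision 1/σ₀² = 1/5 = 0.2; data precision n/σ² = 6/9 = 2/3.
μ̂ = (0.2·1 + (2/3)·(97/60)) / (0.2 + 2/3) = (23/18)/(13/15) = 115/78 ≈ 1.4744.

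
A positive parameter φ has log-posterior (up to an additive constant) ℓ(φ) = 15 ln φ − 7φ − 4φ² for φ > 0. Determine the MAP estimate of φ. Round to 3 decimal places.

φ̂_MAP = 1.000

ℓ'(φ) = 15/φ − 7 − 8φ. Setting this to zero and multiplying by φ: 8φ² + 7φ − 15 = 0.
φ = (−7 + √(7² + 4·8·15)) / (2·8) = (−7 + √529) / 16 = (−7 + 23)/16 = 1.
ℓ''(φ) = −15/φ² − 8 < 0, confirming a maximum.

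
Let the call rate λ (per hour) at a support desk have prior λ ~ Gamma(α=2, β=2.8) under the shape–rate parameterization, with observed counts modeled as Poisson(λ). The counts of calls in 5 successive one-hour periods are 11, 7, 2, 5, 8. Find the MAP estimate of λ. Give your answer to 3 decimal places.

λ̂_MAP = 4.359

Σxᵢ = 11+7+2+5+8 = 33, with n = 5.
Posterior ∝ λe^(−2.8λ) · λ^33e^(−5λ) = λ^34e^(−7.8λ), i.e. Gamma(shape=35, rate=7.8).
The mode of a Gamma(a, b) with a ≥ 1 (shape–rate) is (a−1)/b = 34/7.8 ≈ 4.359.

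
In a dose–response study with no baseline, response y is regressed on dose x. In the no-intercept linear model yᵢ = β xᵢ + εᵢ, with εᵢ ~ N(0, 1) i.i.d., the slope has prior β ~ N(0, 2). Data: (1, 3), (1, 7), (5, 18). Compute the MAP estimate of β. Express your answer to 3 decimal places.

β̂_MAP = 3.636

log p(β | y) = −Σ(yᵢ − βxᵢ)²/(2·1) − β²/(2·2) + const.
Setting the derivative to zero: Σxᵢ(yᵢ − βxᵢ)/1 − β/2 = 0, so β = Σxᵢyᵢ / (Σxᵢ² + σ²/τ²).
Σxᵢyᵢ = 1·3 + 1·7 + 5·18 = 100; Σxᵢ² = 27; σ²/τ² = 0.5.
β̂_MAP = 100 / (27 + 0.5) = 100/27.5 ≈ 3.636.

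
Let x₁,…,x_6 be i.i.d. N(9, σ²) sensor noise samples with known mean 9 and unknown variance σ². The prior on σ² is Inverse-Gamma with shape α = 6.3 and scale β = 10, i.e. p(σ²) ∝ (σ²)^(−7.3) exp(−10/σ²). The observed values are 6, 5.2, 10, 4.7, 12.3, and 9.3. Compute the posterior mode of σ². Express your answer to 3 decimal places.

σ̂²_MAP = 3.588

Sum of squared deviations about the known mean: SS = (6−9)² + (5.2−9)² + (10−9)² + (4.7−9)² + (12.3−9)² + (9.3−9)² = 53.91.
The Normal likelihood contributes (σ²)^(−n/2) exp(−SS/(2σ²)), so the posterior is Inverse-Gamma(α + n/2, β + SS/2) = Inverse-Gamma(9.3, 36.955).
The mode of Inverse-Gamma(a, b) is b/(a+1) = 36.955/10.3 ≈ 3.588.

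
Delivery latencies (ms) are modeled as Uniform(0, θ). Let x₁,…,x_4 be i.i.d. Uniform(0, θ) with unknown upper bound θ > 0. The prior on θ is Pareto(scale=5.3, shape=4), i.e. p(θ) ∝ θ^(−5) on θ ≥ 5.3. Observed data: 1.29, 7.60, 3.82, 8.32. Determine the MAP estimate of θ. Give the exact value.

The Uniform(0, θ) likelihood is θ^(−n) for θ ≥ max(xᵢ), zero otherwise. Here max(xᵢ) = 8.32.
Posterior ∝ θ^(−5) · θ^(−4) = θ^(−9) on θ ≥ max(5.3, 8.32) = 8.32.
This density is strictly decreasing in θ, so the posterior mode lies at the lower boundary of the support.

θ̂_MAP = 8.32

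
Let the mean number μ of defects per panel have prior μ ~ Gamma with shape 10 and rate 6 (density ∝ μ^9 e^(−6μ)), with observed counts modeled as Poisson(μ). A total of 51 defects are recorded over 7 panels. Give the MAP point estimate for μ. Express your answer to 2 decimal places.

Σxᵢ = 51, n = 7.
Posterior ∝ μ^9e^(−6μ) · μ^51e^(−7μ) = μ^60e^(−13μ), i.e. Gamma(shape=61, rate=13).
The mode of a Gamma(a, b) with a ≥ 1 (shape–rate) is (a−1)/b = 60/13 ≈ 4.62.

μ̂_MAP = 4.62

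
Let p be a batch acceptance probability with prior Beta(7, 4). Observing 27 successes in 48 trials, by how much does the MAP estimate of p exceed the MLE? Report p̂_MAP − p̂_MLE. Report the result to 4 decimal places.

MAP − MLE = 0.0164

Posterior is Beta(34, 25); MAP = (34−1)/(59−2) = 33/57 ≈ 0.57895.
MLE ignores the prior: p̂_MLE = k/n = 27/48 ≈ 0.56250.
Difference = 33/57 − 27/48 = 5/304 ≈ 0.0164.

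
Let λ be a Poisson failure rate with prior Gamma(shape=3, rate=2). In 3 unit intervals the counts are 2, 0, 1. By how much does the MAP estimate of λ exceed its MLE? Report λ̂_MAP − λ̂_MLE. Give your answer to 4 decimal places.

MAP − MLE = 0.0000

Σxᵢ = 3. Posterior is Gamma(6, 5); MAP = (6−1)/5 = 5/5 ≈ 1.00000.
MLE = x̄ = 3/3 ≈ 1.00000.
Difference = 5/5 − 3/3 = 0 ≈ 0.0000.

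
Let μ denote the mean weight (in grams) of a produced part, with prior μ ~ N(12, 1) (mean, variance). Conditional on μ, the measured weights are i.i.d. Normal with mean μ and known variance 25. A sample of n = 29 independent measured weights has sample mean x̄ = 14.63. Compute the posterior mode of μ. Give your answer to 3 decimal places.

μ̂_MAP = 13.412

n = 29, x̄ = 14.63.
For a Normal prior and Normal likelihood with known variance, the posterior is Normal; its mode equals its mean, the precision-weighted average.
Prior precision 1/σ₀² = 1/1 = 1; data precision n/σ² = 29/25 = 1.16.
μ̂ = (1·12 + 1.16·14.63) / (1 + 1.16) = 28.9708/2.16 = 72427/5400 ≈ 13.412.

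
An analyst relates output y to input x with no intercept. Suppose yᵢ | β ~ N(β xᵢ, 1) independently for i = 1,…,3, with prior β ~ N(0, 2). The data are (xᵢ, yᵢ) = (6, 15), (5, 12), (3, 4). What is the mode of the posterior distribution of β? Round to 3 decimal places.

log p(β | y) = −Σ(yᵢ − βxᵢ)²/(2·1) − β²/(2·2) + const.
Setting the derivative to zero: Σxᵢ(yᵢ − βxᵢ)/1 − β/2 = 0, so β = Σxᵢyᵢ / (Σxᵢ² + σ²/τ²).
Σxᵢyᵢ = 6·15 + 5·12 + 3·4 = 162; Σxᵢ² = 70; σ²/τ² = 0.5.
β̂_MAP = 162 / (70 + 0.5) = 162/70.5 ≈ 2.298.

β̂_MAP = 2.298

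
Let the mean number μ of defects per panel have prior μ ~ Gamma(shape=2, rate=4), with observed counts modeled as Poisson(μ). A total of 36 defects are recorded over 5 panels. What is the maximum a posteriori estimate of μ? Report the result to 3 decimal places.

μ̂_MAP = 4.111

Σxᵢ = 36, n = 5.
Posterior ∝ μe^(−4μ) · μ^36e^(−5μ) = μ^37e^(−9μ), i.e. Gamma(shape=38, rate=9).
The mode of a Gamma(a, b) with a ≥ 1 (shape–rate) is (a−1)/b = 37/9 ≈ 4.111.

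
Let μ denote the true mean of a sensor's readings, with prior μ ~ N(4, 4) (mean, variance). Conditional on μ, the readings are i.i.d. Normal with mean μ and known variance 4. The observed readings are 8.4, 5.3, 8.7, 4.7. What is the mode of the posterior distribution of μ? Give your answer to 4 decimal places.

n = 4; x̄ = (8.4 + 5.3 + 8.7 + 4.7)/4 = 27.1/4 = 6.775.
For a Normal prior and Normal likelihood with known variance, the posterior is Normal; its mode equals its mean, the precision-weighted average.
Prior precision 1/σ₀² = 1/4 = 0.25; data precision n/σ² = 4/4 = 1.
μ̂ = (0.25·4 + 1·6.775) / (0.25 + 1) = 7.775/1.25 = 6.2200.

μ̂_MAP = 6.2200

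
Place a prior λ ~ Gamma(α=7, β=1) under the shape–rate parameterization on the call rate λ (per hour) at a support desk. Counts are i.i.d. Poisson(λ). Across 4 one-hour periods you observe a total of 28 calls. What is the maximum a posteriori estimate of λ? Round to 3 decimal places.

Σxᵢ = 28, n = 4.
Posterior ∝ λ^6e^(−1λ) · λ^28e^(−4λ) = λ^34e^(−5λ), i.e. Gamma(shape=35, rate=5).
The mode of a Gamma(a, b) with a ≥ 1 (shape–rate) is (a−1)/b = 34/5 ≈ 6.800.

λ̂_MAP = 6.800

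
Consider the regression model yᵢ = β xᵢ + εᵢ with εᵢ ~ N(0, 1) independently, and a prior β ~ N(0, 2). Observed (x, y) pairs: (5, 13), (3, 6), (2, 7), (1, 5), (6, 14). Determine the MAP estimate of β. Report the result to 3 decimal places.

β̂_MAP = 2.464

log p(β | y) = −Σ(yᵢ − βxᵢ)²/(2·1) − β²/(2·2) + const.
Setting the derivative to zero: Σxᵢ(yᵢ − βxᵢ)/1 − β/2 = 0, so β = Σxᵢyᵢ / (Σxᵢ² + σ²/τ²).
Σxᵢyᵢ = 5·13 + 3·6 + 2·7 + 1·5 + 6·14 = 186; Σxᵢ² = 75; σ²/τ² = 0.5.
β̂_MAP = 186 / (75 + 0.5) = 186/75.5 ≈ 2.464.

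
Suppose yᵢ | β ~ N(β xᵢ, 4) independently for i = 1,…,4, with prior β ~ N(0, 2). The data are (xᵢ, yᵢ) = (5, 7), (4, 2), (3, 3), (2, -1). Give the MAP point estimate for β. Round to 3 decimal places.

β̂_MAP = 0.893

log p(β | y) = −Σ(yᵢ − βxᵢ)²/(2·4) − β²/(2·2) + const.
Setting the derivative to zero: Σxᵢ(yᵢ − βxᵢ)/4 − β/2 = 0, so β = Σxᵢyᵢ / (Σxᵢ² + σ²/τ²).
Σxᵢyᵢ = 5·7 + 4·2 + 3·3 + 2·(-1) = 50; Σxᵢ² = 54; σ²/τ² = 2.
β̂_MAP = 50 / (54 + 2) = 50/56 ≈ 0.893.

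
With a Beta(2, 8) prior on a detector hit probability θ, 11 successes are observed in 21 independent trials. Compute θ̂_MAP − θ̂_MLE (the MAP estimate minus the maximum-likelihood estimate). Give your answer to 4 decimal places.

MAP − MLE = -0.1100

Posterior is Beta(13, 18); MAP = (13−1)/(31−2) = 12/29 ≈ 0.41379.
MLE ignores the prior: θ̂_MLE = k/n = 11/21 ≈ 0.52381.
Difference = 12/29 − 11/21 = -67/609 ≈ -0.1100.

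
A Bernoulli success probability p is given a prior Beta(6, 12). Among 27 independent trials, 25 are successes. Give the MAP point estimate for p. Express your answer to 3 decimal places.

Prior: Beta(6, 12).
Data: 25 successes in 27 trials. The binomial likelihood contributes p^25(1−p)^2, so the posterior is Beta(6+25, 12+2) = Beta(31, 14).
For Beta(a, b) with a, b > 1 the mode is (a−1)/(a+b−2) = 30/43 ≈ 0.698.

p̂_MAP = 0.698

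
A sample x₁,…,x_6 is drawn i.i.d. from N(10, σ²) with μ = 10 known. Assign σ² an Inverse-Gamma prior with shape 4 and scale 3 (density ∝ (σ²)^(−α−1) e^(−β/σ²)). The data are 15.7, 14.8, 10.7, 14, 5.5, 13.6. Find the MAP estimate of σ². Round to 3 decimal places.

Sum of squared deviations about the known mean: SS = (15.7−10)² + (14.8−10)² + (10.7−10)² + (14−10)² + (5.5−10)² + (13.6−10)² = 105.23.
The Normal likelihood contributes (σ²)^(−n/2) exp(−SS/(2σ²)), so the posterior is Inverse-Gamma(α + n/2, β + SS/2) = Inverse-Gamma(7, 55.615).
The mode of Inverse-Gamma(a, b) is b/(a+1) = 55.615/8 ≈ 6.952.

σ̂²_MAP = 6.952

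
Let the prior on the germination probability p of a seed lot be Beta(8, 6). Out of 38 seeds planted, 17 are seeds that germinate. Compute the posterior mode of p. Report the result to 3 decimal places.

p̂_MAP = 0.480

Prior: Beta(8, 6).
Data: 17 successes in 38 trials. The binomial likelihood contributes p^17(1−p)^21, so the posterior is Beta(8+17, 6+21) = Beta(25, 27).
For Beta(a, b) with a, b > 1 the mode is (a−1)/(a+b−2) = 24/50 ≈ 0.480.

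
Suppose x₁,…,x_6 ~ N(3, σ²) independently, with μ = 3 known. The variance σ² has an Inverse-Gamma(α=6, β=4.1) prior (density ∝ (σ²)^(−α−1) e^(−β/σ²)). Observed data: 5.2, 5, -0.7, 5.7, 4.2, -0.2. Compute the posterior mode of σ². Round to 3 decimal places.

Sum of squared deviations about the known mean: SS = (5.2−3)² + (5−3)² + (-0.7−3)² + (5.7−3)² + (4.2−3)² + (-0.2−3)² = 41.5.
The Normal likelihood contributes (σ²)^(−n/2) exp(−SS/(2σ²)), so the posterior is Inverse-Gamma(α + n/2, β + SS/2) = Inverse-Gamma(9, 24.85).
The mode of Inverse-Gamma(a, b) is b/(a+1) = 24.85/10 ≈ 2.485.

σ̂²_MAP = 2.485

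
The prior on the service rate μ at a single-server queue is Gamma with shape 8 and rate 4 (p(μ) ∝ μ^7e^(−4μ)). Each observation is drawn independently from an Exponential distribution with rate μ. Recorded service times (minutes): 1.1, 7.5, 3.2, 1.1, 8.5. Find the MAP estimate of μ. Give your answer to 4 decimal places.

μ̂_MAP = 0.4724

The Exponential(rate=μ) likelihood is ∝ μ^n e^(−μΣtᵢ). Here n = 5 and Σtᵢ = 1.1 + 7.5 + 3.2 + 1.1 + 8.5 = 21.4.
Posterior ∝ μ^7e^(−4μ) · μ^5e^(−21.4μ) = μ^12e^(−25.4μ), i.e. Gamma(13, 25.4).
Mode = (a−1)/b = 12/25.4 ≈ 0.4724.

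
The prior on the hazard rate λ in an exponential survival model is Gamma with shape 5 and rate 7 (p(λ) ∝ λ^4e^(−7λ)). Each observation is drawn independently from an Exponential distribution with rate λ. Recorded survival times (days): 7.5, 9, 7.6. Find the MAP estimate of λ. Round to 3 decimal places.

λ̂_MAP = 0.225

The Exponential(rate=λ) likelihood is ∝ λ^n e^(−λΣtᵢ). Here n = 3 and Σtᵢ = 7.5 + 9 + 7.6 = 24.1.
Posterior ∝ λ^4e^(−7λ) · λ^3e^(−24.1λ) = λ^7e^(−31.1λ), i.e. Gamma(8, 31.1).
Mode = (a−1)/b = 7/31.1 ≈ 0.225.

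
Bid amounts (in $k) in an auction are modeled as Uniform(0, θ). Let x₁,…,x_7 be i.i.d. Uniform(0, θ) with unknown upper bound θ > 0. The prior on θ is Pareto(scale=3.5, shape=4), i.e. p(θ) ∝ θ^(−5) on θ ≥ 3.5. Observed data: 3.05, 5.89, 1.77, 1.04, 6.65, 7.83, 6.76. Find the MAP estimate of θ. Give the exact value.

θ̂_MAP = 7.83

The Uniform(0, θ) likelihood is θ^(−n) for θ ≥ max(xᵢ), zero otherwise. Here max(xᵢ) = 7.83.
Posterior ∝ θ^(−5) · θ^(−7) = θ^(−12) on θ ≥ max(3.5, 7.83) = 7.83.
This density is strictly decreasing in θ, so the posterior mode lies at the lower boundary of the support.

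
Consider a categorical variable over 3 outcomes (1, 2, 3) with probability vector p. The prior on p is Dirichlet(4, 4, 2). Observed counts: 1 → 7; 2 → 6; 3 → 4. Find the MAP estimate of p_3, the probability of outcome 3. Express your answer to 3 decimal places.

MAP estimate: 0.208

The posterior is Dirichlet(αᵢ + nᵢ) = Dirichlet(11, 10, 6).
For a Dirichlet(a₁,…,a_K) with all aᵢ > 1, the mode has j-th component (aⱼ − 1)/(Σaᵢ − K).
Here Σaᵢ = 27 and K = 3, so p_3 = (6 − 1)/(27 − 3) = 5/24 ≈ 0.208.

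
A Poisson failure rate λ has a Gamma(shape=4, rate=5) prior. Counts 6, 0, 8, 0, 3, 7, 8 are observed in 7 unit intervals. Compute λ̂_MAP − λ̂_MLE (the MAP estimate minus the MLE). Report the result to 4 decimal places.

MAP − MLE = -1.6548

Σxᵢ = 32. Posterior is Gamma(36, 12); MAP = (36−1)/12 = 35/12 ≈ 2.91667.
MLE = x̄ = 32/7 ≈ 4.57143.
Difference = 35/12 − 32/7 = -139/84 ≈ -1.6548.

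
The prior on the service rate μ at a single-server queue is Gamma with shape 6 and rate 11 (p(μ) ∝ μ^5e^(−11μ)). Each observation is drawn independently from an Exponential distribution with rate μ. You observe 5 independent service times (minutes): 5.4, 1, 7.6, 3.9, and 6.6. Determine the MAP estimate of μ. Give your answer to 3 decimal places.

The Exponential(rate=μ) likelihood is ∝ μ^n e^(−μΣtᵢ). Here n = 5 and Σtᵢ = 5.4 + 1 + 7.6 + 3.9 + 6.6 = 24.5.
Posterior ∝ μ^5e^(−11μ) · μ^5e^(−24.5μ) = μ^10e^(−35.5μ), i.e. Gamma(11, 35.5).
Mode = (a−1)/b = 10/35.5 ≈ 0.282.

μ̂_MAP = 0.282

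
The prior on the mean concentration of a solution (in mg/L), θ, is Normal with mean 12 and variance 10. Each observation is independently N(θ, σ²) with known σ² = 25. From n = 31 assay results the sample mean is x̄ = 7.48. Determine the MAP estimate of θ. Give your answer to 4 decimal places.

n = 31, x̄ = 7.48.
For a Normal prior and Normal likelihood with known variance, the posterior is Normal; its mode equals its mean, the precision-weighted average.
Prior precision 1/σ₀² = 1/10 = 0.1; data precision n/σ² = 31/25 = 1.24.
θ̂ = (0.1·12 + 1.24·7.48) / (0.1 + 1.24) = 10.4752/1.34 = 13094/1675 ≈ 7.8173.

θ̂_MAP = 7.8173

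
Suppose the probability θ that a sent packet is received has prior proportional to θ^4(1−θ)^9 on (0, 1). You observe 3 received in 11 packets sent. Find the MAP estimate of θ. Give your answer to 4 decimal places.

The prior density ∝ θ^4(1−θ)^9 is the kernel of Beta(5, 10).
Data: 3 successes in 11 trials. The binomial likelihood contributes θ^3(1−θ)^8, so the posterior is Beta(5+3, 10+8) = Beta(8, 18).
For Beta(a, b) with a, b > 1 the mode is (a−1)/(a+b−2) = 7/24 ≈ 0.2917.

θ̂_MAP = 0.2917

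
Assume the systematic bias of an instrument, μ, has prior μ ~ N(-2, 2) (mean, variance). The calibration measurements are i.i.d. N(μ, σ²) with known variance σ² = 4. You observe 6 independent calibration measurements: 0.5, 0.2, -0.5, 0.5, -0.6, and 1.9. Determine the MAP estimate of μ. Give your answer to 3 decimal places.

μ̂_MAP = -0.250

n = 6; x̄ = (0.5 + 0.2 + (-0.5) + 0.5 + (-0.6) + 1.9)/6 = 2/6 = 1/3 ≈ 0.3333.
For a Normal prior and Normal likelihood with known variance, the posterior is Normal; its mode equals its mean, the precision-weighted average.
Prior precision 1/σ₀² = 1/2 = 0.5; data precision n/σ² = 6/4 = 1.5.
μ̂ = (0.5·(-2) + 1.5·(1/3)) / (0.5 + 1.5) = (-0.5)/2 = -0.250.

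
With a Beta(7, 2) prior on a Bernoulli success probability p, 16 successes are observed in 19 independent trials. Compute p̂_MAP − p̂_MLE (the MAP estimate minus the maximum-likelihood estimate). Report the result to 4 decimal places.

Posterior is Beta(23, 5); MAP = (23−1)/(28−2) = 22/26 ≈ 0.84615.
MLE ignores the prior: p̂_MLE = k/n = 16/19 ≈ 0.84211.
Difference = 22/26 − 16/19 = 1/247 ≈ 0.0040.

MAP − MLE = 0.0040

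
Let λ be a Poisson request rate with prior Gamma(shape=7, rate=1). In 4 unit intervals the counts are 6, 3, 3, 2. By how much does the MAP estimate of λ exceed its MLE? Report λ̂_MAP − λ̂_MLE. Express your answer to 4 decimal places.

MAP − MLE = 0.5000

Σxᵢ = 14. Posterior is Gamma(21, 5); MAP = (21−1)/5 = 20/5 ≈ 4.00000.
MLE = x̄ = 14/4 ≈ 3.50000.
Difference = 20/5 − 14/4 = 1/2 ≈ 0.5000.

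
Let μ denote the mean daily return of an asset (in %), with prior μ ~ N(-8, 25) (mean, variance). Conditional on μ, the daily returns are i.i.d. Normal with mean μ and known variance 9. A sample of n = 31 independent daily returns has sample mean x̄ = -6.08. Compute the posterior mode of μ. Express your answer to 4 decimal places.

μ̂_MAP = -6.1020

n = 31, x̄ = -6.08.
For a Normal prior and Normal likelihood with known variance, the posterior is Normal; its mode equals its mean, the precision-weighted average.
Prior precision 1/σ₀² = 1/25 = 0.04; data precision n/σ² = 31/9.
μ̂ = (0.04·(-8) + (31/9)·(-6.08)) / (0.04 + 31/9) = (-4784/225)/(784/225) = -299/49 ≈ -6.1020.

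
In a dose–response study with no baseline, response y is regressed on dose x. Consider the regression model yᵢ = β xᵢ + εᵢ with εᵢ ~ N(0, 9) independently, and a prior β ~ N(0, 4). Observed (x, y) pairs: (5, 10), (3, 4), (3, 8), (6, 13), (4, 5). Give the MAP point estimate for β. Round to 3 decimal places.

log p(β | y) = −Σ(yᵢ − βxᵢ)²/(2·9) − β²/(2·4) + const.
Setting the derivative to zero: Σxᵢ(yᵢ − βxᵢ)/9 − β/4 = 0, so β = Σxᵢyᵢ / (Σxᵢ² + σ²/τ²).
Σxᵢyᵢ = 5·10 + 3·4 + 3·8 + 6·13 + 4·5 = 184; Σxᵢ² = 95; σ²/τ² = 2.25.
β̂_MAP = 184 / (95 + 2.25) = 184/97.25 ≈ 1.892.

β̂_MAP = 1.892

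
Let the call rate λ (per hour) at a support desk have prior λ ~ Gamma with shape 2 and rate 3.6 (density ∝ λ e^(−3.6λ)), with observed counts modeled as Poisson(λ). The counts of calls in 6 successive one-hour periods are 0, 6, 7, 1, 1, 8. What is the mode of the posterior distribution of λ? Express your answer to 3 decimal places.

λ̂_MAP = 2.500

Σxᵢ = 0+6+7+1+1+8 = 23, with n = 6.
Posterior ∝ λe^(−3.6λ) · λ^23e^(−6λ) = λ^24e^(−9.6λ), i.e. Gamma(shape=25, rate=9.6).
The mode of a Gamma(a, b) with a ≥ 1 (shape–rate) is (a−1)/b = 24/9.6 ≈ 2.500.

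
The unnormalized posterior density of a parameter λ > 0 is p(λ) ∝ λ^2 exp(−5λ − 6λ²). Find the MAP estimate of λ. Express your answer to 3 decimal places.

ℓ'(λ) = 2/λ − 5 − 12λ. Setting this to zero and multiplying by λ: 12λ² + 5λ − 2 = 0.
λ = (−5 + √(5² + 4·12·2)) / (2·12) = (−5 + √121) / 24 = (−5 + 11)/24 = 1/4.
ℓ''(λ) = −2/λ² − 12 < 0, confirming a maximum.

λ̂_MAP = 0.250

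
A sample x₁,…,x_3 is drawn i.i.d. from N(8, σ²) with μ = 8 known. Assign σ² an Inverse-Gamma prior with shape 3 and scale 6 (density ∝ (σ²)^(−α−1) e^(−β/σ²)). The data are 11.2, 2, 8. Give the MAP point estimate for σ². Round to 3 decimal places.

Sum of squared deviations about the known mean: SS = (11.2−8)² + (2−8)² + (8−8)² = 46.24.
The Normal likelihood contributes (σ²)^(−n/2) exp(−SS/(2σ²)), so the posterior is Inverse-Gamma(α + n/2, β + SS/2) = Inverse-Gamma(4.5, 29.12).
The mode of Inverse-Gamma(a, b) is b/(a+1) = 29.12/5.5 ≈ 5.295.

σ̂²_MAP = 5.295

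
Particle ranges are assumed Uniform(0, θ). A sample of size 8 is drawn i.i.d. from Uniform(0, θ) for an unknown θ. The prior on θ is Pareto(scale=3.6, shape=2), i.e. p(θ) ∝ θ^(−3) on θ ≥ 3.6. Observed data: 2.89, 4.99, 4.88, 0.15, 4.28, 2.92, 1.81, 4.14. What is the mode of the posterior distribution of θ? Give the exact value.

θ̂_MAP = 4.99

The Uniform(0, θ) likelihood is θ^(−n) for θ ≥ max(xᵢ), zero otherwise. Here max(xᵢ) = 4.99.
Posterior ∝ θ^(−3) · θ^(−8) = θ^(−11) on θ ≥ max(3.6, 4.99) = 4.99.
This density is strictly decreasing in θ, so the posterior mode lies at the lower boundary of the support.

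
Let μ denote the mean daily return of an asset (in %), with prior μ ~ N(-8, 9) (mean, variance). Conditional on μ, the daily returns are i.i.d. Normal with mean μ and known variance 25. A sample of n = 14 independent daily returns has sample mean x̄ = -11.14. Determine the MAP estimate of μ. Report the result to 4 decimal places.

μ̂_MAP = -10.6201

n = 14, x̄ = -11.14.
For a Normal prior and Normal likelihood with known variance, the posterior is Normal; its mode equals its mean, the precision-weighted average.
Prior precision 1/σ₀² = 1/9; data precision n/σ² = 14/25 = 0.56.
μ̂ = ((1/9)·(-8) + 0.56·(-11.14)) / (1/9 + 0.56) = (-40091/5625)/(151/225) = -40091/3775 ≈ -10.6201.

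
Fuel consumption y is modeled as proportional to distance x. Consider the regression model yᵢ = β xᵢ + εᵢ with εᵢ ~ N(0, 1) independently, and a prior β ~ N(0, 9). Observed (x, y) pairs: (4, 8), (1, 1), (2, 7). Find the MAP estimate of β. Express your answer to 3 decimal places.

β̂_MAP = 2.226

log p(β | y) = −Σ(yᵢ − βxᵢ)²/(2·1) − β²/(2·9) + const.
Setting the derivative to zero: Σxᵢ(yᵢ − βxᵢ)/1 − β/9 = 0, so β = Σxᵢyᵢ / (Σxᵢ² + σ²/τ²).
Σxᵢyᵢ = 4·8 + 1·1 + 2·7 = 47; Σxᵢ² = 21; σ²/τ² = 1/9.
β̂_MAP = 47 / (21 + 1/9) = 47/(190/9) = 423/190 ≈ 2.226.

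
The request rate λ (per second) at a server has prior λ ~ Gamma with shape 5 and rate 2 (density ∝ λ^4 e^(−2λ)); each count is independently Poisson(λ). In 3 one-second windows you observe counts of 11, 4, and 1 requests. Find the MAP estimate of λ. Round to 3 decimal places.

Σxᵢ = 11+4+1 = 16, with n = 3.
Posterior ∝ λ^4e^(−2λ) · λ^16e^(−3λ) = λ^20e^(−5λ), i.e. Gamma(shape=21, rate=5).
The mode of a Gamma(a, b) with a ≥ 1 (shape–rate) is (a−1)/b = 20/5 ≈ 4.000.

λ̂_MAP = 4.000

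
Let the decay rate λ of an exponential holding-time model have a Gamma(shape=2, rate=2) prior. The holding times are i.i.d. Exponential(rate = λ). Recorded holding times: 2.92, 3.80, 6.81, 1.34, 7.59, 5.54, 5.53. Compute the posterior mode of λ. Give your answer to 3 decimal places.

The Exponential(rate=λ) likelihood is ∝ λ^n e^(−λΣtᵢ). Here n = 7 and Σtᵢ = 2.92 + 3.80 + 6.81 + 1.34 + 7.59 + 5.54 + 5.53 = 33.53.
Posterior ∝ λe^(−2λ) · λ^7e^(−33.53λ) = λ^8e^(−35.53λ), i.e. Gamma(9, 35.53).
Mode = (a−1)/b = 8/35.53 ≈ 0.225.

λ̂_MAP = 0.225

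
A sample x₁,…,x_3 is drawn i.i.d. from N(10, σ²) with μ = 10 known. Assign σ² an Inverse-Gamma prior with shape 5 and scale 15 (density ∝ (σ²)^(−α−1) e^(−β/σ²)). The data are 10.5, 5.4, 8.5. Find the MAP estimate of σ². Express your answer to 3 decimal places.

σ̂²_MAP = 3.577

Sum of squared deviations about the known mean: SS = (10.5−10)² + (5.4−10)² + (8.5−10)² = 23.66.
The Normal likelihood contributes (σ²)^(−n/2) exp(−SS/(2σ²)), so the posterior is Inverse-Gamma(α + n/2, β + SS/2) = Inverse-Gamma(6.5, 26.83).
The mode of Inverse-Gamma(a, b) is b/(a+1) = 26.83/7.5 ≈ 3.577.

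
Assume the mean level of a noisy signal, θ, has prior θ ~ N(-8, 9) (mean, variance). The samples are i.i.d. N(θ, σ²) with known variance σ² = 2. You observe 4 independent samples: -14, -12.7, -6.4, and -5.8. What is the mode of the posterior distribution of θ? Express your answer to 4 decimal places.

n = 4; x̄ = ((-14) + (-12.7) + (-6.4) + (-5.8))/4 = -38.9/4 = -9.725.
For a Normal prior and Normal likelihood with known variance, the posterior is Normal; its mode equals its mean, the precision-weighted average.
Prior precision 1/σ₀² = 1/9; data precision n/σ² = 4/2 = 2.
θ̂ = ((1/9)·(-8) + 2·(-9.725)) / (1/9 + 2) = (-3661/180)/(19/9) = -3661/380 ≈ -9.6342.

θ̂_MAP = -9.6342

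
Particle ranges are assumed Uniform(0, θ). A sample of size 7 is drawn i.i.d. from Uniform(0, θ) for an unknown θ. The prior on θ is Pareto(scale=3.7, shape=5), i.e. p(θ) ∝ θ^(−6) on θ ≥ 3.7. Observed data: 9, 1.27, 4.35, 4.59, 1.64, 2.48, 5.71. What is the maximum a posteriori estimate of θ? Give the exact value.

θ̂_MAP = 9

The Uniform(0, θ) likelihood is θ^(−n) for θ ≥ max(xᵢ), zero otherwise. Here max(xᵢ) = 9.
Posterior ∝ θ^(−6) · θ^(−7) = θ^(−13) on θ ≥ max(3.7, 9) = 9.
This density is strictly decreasing in θ, so the posterior mode lies at the lower boundary of the support.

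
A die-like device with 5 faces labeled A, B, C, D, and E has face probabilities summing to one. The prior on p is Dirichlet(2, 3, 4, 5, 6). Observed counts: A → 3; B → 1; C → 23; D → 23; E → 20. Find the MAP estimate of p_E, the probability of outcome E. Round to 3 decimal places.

The posterior is Dirichlet(αᵢ + nᵢ) = Dirichlet(5, 4, 27, 28, 26).
For a Dirichlet(a₁,…,a_K) with all aᵢ > 1, the mode has j-th component (aⱼ − 1)/(Σaᵢ − K).
Here Σaᵢ = 90 and K = 5, so p_E = (26 − 1)/(90 − 5) = 25/85 ≈ 0.294.

MAP estimate of p_E = 0.294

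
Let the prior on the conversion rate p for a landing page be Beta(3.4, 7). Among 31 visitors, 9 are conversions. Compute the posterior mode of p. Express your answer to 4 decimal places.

p̂_MAP = 0.2893

Prior: Beta(3.4, 7).
Data: 9 successes in 31 trials. The binomial likelihood contributes p^9(1−p)^22, so the posterior is Beta(3.4+9, 7+22) = Beta(12.4, 29).
For Beta(a, b) with a, b > 1 the mode is (a−1)/(a+b−2) = 11.4/39.4 ≈ 0.2893.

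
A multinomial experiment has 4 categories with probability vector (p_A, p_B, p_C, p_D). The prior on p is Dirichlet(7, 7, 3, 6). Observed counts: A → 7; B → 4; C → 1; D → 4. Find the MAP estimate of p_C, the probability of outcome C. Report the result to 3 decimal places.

The posterior is Dirichlet(αᵢ + nᵢ) = Dirichlet(14, 11, 4, 10).
For a Dirichlet(a₁,…,a_K) with all aᵢ > 1, the mode has j-th component (aⱼ − 1)/(Σaᵢ − K).
Here Σaᵢ = 39 and K = 4, so p_C = (4 − 1)/(39 − 4) = 3/35 ≈ 0.086.

MAP estimate of p_C = 0.086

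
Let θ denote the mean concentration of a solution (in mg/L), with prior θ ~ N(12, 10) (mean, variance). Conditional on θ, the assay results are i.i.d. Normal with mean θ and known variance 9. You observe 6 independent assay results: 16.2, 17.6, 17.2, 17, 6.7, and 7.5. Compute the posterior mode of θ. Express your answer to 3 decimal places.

θ̂_MAP = 13.478

n = 6; x̄ = (16.2 + 17.6 + 17.2 + 17 + 6.7 + 7.5)/6 = 82.2/6 = 13.7.
For a Normal prior and Normal likelihood with known variance, the posterior is Normal; its mode equals its mean, the precision-weighted average.
Prior precision 1/σ₀² = 1/10 = 0.1; data precision n/σ² = 6/9 = 2/3.
θ̂ = (0.1·12 + (2/3)·13.7) / (0.1 + 2/3) = (31/3)/(23/30) = 310/23 ≈ 13.478.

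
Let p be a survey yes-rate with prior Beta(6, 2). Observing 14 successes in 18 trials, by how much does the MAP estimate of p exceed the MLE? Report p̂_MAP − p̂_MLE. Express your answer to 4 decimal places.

MAP − MLE = 0.0139

Posterior is Beta(20, 6); MAP = (20−1)/(26−2) = 19/24 ≈ 0.79167.
MLE ignores the prior: p̂_MLE = k/n = 14/18 ≈ 0.77778.
Difference = 19/24 − 14/18 = 1/72 ≈ 0.0139.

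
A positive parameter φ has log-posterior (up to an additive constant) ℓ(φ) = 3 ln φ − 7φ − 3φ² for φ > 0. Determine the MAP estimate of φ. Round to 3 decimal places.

φ̂_MAP = 0.333

ℓ'(φ) = 3/φ − 7 − 6φ. Setting this to zero and multiplying by φ: 6φ² + 7φ − 3 = 0.
φ = (−7 + √(7² + 4·6·3)) / (2·6) = (−7 + √121) / 12 = (−7 + 11)/12 = 1/3.
ℓ''(φ) = −3/φ² − 6 < 0, confirming a maximum.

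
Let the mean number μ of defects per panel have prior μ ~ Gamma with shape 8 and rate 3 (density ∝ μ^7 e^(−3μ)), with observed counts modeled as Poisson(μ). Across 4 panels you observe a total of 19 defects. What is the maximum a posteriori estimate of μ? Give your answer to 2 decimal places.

μ̂_MAP = 3.71

Σxᵢ = 19, n = 4.
Posterior ∝ μ^7e^(−3μ) · μ^19e^(−4μ) = μ^26e^(−7μ), i.e. Gamma(shape=27, rate=7).
The mode of a Gamma(a, b) with a ≥ 1 (shape–rate) is (a−1)/b = 26/7 ≈ 3.71.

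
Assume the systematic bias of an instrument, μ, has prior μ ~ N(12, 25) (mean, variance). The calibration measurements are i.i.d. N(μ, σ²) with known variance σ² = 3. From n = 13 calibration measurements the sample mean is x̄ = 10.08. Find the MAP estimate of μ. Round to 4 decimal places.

n = 13, x̄ = 10.08.
For a Normal prior and Normal likelihood with known variance, the posterior is Normal; its mode equals its mean, the precision-weighted average.
Prior precision 1/σ₀² = 1/25 = 0.04; data precision n/σ² = 13/3.
μ̂ = (0.04·12 + (13/3)·10.08) / (0.04 + 13/3) = 44.16/(328/75) = 414/41 ≈ 10.0976.

μ̂_MAP = 10.0976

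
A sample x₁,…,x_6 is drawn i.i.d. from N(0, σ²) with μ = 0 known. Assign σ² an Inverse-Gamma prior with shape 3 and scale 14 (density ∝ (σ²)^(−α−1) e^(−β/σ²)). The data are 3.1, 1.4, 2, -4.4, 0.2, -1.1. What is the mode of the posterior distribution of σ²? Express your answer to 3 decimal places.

Sum of squared deviations about the known mean: SS = (3.1−0)² + (1.4−0)² + (2−0)² + (-4.4−0)² + (0.2−0)² + (-1.1−0)² = 36.18.
The Normal likelihood contributes (σ²)^(−n/2) exp(−SS/(2σ²)), so the posterior is Inverse-Gamma(α + n/2, β + SS/2) = Inverse-Gamma(6, 32.09).
The mode of Inverse-Gamma(a, b) is b/(a+1) = 32.09/7 ≈ 4.584.

σ̂²_MAP = 4.584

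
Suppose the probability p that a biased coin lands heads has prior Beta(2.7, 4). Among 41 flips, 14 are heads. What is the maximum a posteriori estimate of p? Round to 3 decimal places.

p̂_MAP = 0.344

Prior: Beta(2.7, 4).
Data: 14 successes in 41 trials. The binomial likelihood contributes p^14(1−p)^27, so the posterior is Beta(2.7+14, 4+27) = Beta(16.7, 31).
For Beta(a, b) with a, b > 1 the mode is (a−1)/(a+b−2) = 15.7/45.7 ≈ 0.344.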